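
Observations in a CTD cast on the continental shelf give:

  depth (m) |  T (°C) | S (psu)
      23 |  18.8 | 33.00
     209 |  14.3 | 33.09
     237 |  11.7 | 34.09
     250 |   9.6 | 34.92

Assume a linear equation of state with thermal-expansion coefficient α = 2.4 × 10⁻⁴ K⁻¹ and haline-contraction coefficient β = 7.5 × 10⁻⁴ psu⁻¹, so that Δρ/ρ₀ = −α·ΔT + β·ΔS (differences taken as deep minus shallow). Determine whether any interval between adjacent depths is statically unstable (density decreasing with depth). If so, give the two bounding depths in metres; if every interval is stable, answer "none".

none

Evaluate Δρ/ρ₀ = −αΔT + βΔS across each adjacent pair:
  23–209 m: −αΔT+βΔS = −(2.4 × 10⁻⁴)(-4.5)+(7.5 × 10⁻⁴)(+0.09) = 1.1 × 10⁻³ → stable
  209–237 m: −αΔT+βΔS = −(2.4 × 10⁻⁴)(-2.6)+(7.5 × 10⁻⁴)(+1.00) = 1.4 × 10⁻³ → stable
  237–250 m: −αΔT+βΔS = −(2.4 × 10⁻⁴)(-2.1)+(7.5 × 10⁻⁴)(+0.83) = 1.1 × 10⁻³ → stable
Every interval has Δρ > 0: the column is stably stratified throughout.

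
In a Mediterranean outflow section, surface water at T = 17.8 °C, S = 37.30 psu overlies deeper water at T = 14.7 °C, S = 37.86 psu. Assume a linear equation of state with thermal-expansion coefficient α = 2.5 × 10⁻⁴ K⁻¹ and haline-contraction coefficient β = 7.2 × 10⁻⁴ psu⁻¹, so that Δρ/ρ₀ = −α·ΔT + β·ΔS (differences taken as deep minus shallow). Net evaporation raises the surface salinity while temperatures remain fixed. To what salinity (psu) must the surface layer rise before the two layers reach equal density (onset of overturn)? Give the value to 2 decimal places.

38.94 psu

Neutral buoyancy requires −α(T_deep − T_surf) + β(S_deep − S_surf′) = 0.
S_surf′ = S_deep − (α/β)·ΔT = 37.86 − (2.5 × 10⁻⁴/7.2 × 10⁻⁴)·(-3.1) = 38.9364 psu.
Increase required: 38.9364 − 37.30 = 1.6364 psu.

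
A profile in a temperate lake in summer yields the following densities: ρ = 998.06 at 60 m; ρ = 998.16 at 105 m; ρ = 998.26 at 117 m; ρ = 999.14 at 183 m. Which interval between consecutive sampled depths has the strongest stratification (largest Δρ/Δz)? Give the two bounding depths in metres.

Compute the density gradient over each adjacent pair:
  60–105 m: Δρ/Δz = 0.10/45 = 2.2 × 10⁻³ kg m⁻⁴
  105–117 m: Δρ/Δz = 0.10/12 = 8.3 × 10⁻³ kg m⁻⁴
  117–183 m: Δρ/Δz = 0.88/66 = 0.013 kg m⁻⁴
The largest gradient is in the 117–183 m interval — the pycnocline.

117–183 m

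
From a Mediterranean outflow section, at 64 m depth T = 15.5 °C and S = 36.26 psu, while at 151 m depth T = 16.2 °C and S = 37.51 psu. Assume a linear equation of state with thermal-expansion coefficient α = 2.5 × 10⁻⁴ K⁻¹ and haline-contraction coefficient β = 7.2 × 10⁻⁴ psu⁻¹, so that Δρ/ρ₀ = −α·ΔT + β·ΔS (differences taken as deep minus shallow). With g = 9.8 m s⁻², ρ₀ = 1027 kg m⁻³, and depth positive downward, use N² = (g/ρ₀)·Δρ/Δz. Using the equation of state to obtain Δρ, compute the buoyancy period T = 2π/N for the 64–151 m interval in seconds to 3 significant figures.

695 s

ΔT = +0.7 K, ΔS = +1.25 psu (deep − shallow).
Δρ/ρ₀ = −αΔT + βΔS = -1.75 × 10⁻⁴ + 9.00 × 10⁻⁴ = 7.25 × 10⁻⁴, so Δρ ≈ 0.7446 kg m⁻³.
N² = (g/ρ₀)·Δρ/Δz = g·(Δρ/ρ₀)/Δz = 9.8 × 7.25 × 10⁻⁴ / 87 = 8.1667 × 10⁻⁵ s⁻².
N = √(8.1667 × 10⁻⁵) = 9.0370 × 10⁻³ rad s⁻¹ → T = 2π/N = 695.27 s ≈ 695 s.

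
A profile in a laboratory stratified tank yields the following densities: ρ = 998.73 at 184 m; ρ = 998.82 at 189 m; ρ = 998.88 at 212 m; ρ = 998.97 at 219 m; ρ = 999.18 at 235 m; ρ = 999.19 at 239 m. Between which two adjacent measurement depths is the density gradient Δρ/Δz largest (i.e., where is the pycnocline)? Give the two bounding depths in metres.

Compute the density gradient over each adjacent pair:
  184–189 m: Δρ/Δz = 0.09/5 = 0.018 kg m⁻⁴
  189–212 m: Δρ/Δz = 0.06/23 = 2.6 × 10⁻³ kg m⁻⁴
  212–219 m: Δρ/Δz = 0.09/7 = 0.013 kg m⁻⁴
  219–235 m: Δρ/Δz = 0.21/16 = 0.013 kg m⁻⁴
  235–239 m: Δρ/Δz = 0.01/4 = 2.5 × 10⁻³ kg m⁻⁴
The largest gradient is in the 184–189 m interval — the pycnocline.

184–189 m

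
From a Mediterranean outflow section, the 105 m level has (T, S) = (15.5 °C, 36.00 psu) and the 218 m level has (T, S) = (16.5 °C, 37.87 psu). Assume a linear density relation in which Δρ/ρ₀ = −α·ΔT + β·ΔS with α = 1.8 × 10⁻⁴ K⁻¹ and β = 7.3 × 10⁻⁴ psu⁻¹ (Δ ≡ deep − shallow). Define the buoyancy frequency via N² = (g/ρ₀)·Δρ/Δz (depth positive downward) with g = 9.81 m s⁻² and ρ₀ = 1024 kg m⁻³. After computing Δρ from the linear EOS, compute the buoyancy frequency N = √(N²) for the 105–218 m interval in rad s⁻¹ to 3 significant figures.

ΔT = +1.0 K, ΔS = +1.87 psu (deep − shallow).
Δρ/ρ₀ = −αΔT + βΔS = -1.80 × 10⁻⁴ + 1.3651 × 10⁻³ = 1.1851 × 10⁻³, so Δρ ≈ 1.214 kg m⁻³.
N² = (g/ρ₀)·Δρ/Δz = g·(Δρ/ρ₀)/Δz = 9.81 × 1.1851 × 10⁻³ / 113 = 1.0288 × 10⁻⁴ s⁻².
N = √(1.0288 × 10⁻⁴) = 0.010143 rad s⁻¹ ≈ 0.0101 rad s⁻¹.

0.0101 rad s⁻¹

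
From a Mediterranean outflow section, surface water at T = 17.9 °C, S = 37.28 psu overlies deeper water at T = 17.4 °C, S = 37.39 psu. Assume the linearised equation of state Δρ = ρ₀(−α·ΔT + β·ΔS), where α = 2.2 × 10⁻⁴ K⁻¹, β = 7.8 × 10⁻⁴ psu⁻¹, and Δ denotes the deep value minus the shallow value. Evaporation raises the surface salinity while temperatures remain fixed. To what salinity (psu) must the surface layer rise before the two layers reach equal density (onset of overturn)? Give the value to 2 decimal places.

Neutral buoyancy requires −α(T_deep − T_surf) + β(S_deep − S_surf′) = 0.
S_surf′ = S_deep − (α/β)·ΔT = 37.39 − (2.2 × 10⁻⁴/7.8 × 10⁻⁴)·(-0.5) = 37.5310 psu.
Increase required: 37.5310 − 37.28 = 0.2510 psu.

37.53 psu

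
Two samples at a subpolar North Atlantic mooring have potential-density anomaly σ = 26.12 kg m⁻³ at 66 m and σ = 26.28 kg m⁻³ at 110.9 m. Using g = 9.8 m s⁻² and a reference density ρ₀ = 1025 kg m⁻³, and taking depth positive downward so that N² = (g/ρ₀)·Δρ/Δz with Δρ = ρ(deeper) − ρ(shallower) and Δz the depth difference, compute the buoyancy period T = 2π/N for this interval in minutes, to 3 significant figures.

17.9 min

Δρ = 1026.28 − 1026.12 = 0.16 kg m⁻³ over Δz = 110.9 − 66 = 44.9 m.
N² = (9.8/1025) × (0.16/44.9) = 3.4070 × 10⁻⁵ s⁻².
N = √(3.4070 × 10⁻⁵) = 5.8370 × 10⁻³ rad s⁻¹, so T = 2π/N = 1.0764 × 10³ s = 17.940 min ≈ 17.9 min.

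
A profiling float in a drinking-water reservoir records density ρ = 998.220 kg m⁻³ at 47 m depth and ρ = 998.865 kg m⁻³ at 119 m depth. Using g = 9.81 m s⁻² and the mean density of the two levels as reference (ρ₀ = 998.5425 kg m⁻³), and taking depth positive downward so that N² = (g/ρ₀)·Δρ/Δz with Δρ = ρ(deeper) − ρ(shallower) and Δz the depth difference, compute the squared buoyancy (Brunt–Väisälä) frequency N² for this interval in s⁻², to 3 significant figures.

Δρ = 998.865 − 998.220 = 0.645 kg m⁻³ over Δz = 119 − 47 = 72 m.
N² = (9.81/998.5425) × (0.645/72) = 8.8010 × 10⁻⁵ s⁻² ≈ 8.80 × 10⁻⁵ s⁻².

8.80 × 10⁻⁵ s⁻²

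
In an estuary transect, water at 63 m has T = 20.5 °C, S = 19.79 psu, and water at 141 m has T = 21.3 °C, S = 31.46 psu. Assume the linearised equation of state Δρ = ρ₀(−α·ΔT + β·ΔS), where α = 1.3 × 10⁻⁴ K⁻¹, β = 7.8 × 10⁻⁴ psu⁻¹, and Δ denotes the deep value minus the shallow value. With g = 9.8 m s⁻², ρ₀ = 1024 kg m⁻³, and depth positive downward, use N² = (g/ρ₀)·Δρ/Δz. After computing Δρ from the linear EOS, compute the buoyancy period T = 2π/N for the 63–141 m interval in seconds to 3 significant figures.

187 s

ΔT = +0.8 K, ΔS = +11.67 psu (deep − shallow).
Δρ/ρ₀ = −αΔT + βΔS = -1.04 × 10⁻⁴ + 9.1026 × 10⁻³ = 8.9986 × 10⁻³, so Δρ ≈ 9.215 kg m⁻³.
N² = (g/ρ₀)·Δρ/Δz = g·(Δρ/ρ₀)/Δz = 9.8 × 8.9986 × 10⁻³ / 78 = 1.1306 × 10⁻³ s⁻².
N = √(1.1306 × 10⁻³) = 0.033624 rad s⁻¹ → T = 2π/N = 186.87 s ≈ 187 s.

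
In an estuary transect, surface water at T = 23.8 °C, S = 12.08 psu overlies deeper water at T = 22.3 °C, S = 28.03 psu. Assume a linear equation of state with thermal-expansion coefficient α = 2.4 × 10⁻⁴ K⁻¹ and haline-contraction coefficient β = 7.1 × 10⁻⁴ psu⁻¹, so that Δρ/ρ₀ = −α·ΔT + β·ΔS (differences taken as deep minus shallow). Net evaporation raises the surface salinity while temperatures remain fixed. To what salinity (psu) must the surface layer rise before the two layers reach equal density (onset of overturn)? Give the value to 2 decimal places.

Neutral buoyancy requires −α(T_deep − T_surf) + β(S_deep − S_surf′) = 0.
S_surf′ = S_deep − (α/β)·ΔT = 28.03 − (2.4 × 10⁻⁴/7.1 × 10⁻⁴)·(-1.5) = 28.5370 psu.
Increase required: 28.5370 − 12.08 = 16.4570 psu.

28.54 psu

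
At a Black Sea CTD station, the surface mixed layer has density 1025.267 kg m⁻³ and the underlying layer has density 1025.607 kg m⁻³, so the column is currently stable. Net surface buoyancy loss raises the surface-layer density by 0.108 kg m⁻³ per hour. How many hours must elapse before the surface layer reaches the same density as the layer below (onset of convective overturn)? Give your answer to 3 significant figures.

3.15 hours

Density deficit of the surface layer: 1025.607 − 1025.267 = 0.34 kg m⁻³.
Required change = 0.34 / 0.108 = 3.15 hours.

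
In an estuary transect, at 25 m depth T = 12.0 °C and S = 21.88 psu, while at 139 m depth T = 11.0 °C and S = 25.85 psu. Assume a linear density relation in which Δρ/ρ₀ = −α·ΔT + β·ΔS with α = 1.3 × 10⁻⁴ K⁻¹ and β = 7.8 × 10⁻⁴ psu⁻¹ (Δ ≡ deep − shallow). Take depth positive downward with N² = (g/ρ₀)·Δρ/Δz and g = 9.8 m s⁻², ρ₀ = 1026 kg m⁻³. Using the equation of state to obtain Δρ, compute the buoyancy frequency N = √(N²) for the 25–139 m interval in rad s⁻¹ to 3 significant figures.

0.0167 rad s⁻¹

ΔT = -1.0 K, ΔS = +3.97 psu (deep − shallow).
Δρ/ρ₀ = −αΔT + βΔS = 1.30 × 10⁻⁴ + 3.0966 × 10⁻³ = 3.2266 × 10⁻³, so Δρ ≈ 3.310 kg m⁻³.
N² = (g/ρ₀)·Δρ/Δz = g·(Δρ/ρ₀)/Δz = 9.8 × 3.2266 × 10⁻³ / 114 = 2.7737 × 10⁻⁴ s⁻².
N = √(2.7737 × 10⁻⁴) = 0.016654 rad s⁻¹ ≈ 0.0167 rad s⁻¹.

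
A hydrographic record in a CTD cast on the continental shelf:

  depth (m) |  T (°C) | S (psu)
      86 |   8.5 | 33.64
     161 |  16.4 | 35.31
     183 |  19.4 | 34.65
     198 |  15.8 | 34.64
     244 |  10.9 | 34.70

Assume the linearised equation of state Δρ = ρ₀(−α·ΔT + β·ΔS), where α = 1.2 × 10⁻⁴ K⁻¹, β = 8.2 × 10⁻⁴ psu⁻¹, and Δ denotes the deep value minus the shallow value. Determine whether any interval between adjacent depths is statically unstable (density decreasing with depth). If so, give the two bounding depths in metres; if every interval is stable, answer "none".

Evaluate Δρ/ρ₀ = −αΔT + βΔS across each adjacent pair:
  86–161 m: −αΔT+βΔS = −(1.2 × 10⁻⁴)(+7.9)+(8.2 × 10⁻⁴)(+1.67) = 4.2 × 10⁻⁴ → stable
  161–183 m: −αΔT+βΔS = −(1.2 × 10⁻⁴)(+3.0)+(8.2 × 10⁻⁴)(-0.66) = -9.0 × 10⁻⁴ → UNSTABLE
  183–198 m: −αΔT+βΔS = −(1.2 × 10⁻⁴)(-3.6)+(8.2 × 10⁻⁴)(-0.01) = 4.2 × 10⁻⁴ → stable
  198–244 m: −αΔT+βΔS = −(1.2 × 10⁻⁴)(-4.9)+(8.2 × 10⁻⁴)(+0.06) = 6.4 × 10⁻⁴ → stable
The 161–183 m interval has Δρ < 0: lighter water underlies denser water.

161–183 m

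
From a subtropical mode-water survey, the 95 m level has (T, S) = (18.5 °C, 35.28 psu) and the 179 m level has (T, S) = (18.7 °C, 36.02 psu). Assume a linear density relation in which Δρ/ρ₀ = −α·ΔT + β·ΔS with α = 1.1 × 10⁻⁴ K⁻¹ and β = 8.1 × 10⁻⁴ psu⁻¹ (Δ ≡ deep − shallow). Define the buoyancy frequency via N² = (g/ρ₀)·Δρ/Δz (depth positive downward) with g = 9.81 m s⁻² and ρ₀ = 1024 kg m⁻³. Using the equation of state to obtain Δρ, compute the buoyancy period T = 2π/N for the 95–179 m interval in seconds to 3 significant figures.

ΔT = +0.2 K, ΔS = +0.74 psu (deep − shallow).
Δρ/ρ₀ = −αΔT + βΔS = -2.20 × 10⁻⁵ + 5.994 × 10⁻⁴ = 5.774 × 10⁻⁴, so Δρ ≈ 0.5913 kg m⁻³.
N² = (g/ρ₀)·Δρ/Δz = g·(Δρ/ρ₀)/Δz = 9.81 × 5.774 × 10⁻⁴ / 84 = 6.7432 × 10⁻⁵ s⁻².
N = √(6.7432 × 10⁻⁵) = 8.2117 × 10⁻³ rad s⁻¹ → T = 2π/N = 765.15 s ≈ 765 s.

765 s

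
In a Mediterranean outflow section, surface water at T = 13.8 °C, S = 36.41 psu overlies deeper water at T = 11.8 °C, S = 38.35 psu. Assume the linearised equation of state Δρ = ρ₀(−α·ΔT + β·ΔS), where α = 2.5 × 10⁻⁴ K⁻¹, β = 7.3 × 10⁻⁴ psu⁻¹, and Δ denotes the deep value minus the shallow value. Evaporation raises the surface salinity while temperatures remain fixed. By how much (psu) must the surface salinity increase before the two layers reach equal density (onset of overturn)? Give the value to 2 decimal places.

Neutral buoyancy requires −α(T_deep − T_surf) + β(S_deep − S_surf′) = 0.
S_surf′ = S_deep − (α/β)·ΔT = 38.35 − (2.5 × 10⁻⁴/7.3 × 10⁻⁴)·(-2.0) = 39.0349 psu.
Increase required: 39.0349 − 36.41 = 2.6249 psu.

2.62 psu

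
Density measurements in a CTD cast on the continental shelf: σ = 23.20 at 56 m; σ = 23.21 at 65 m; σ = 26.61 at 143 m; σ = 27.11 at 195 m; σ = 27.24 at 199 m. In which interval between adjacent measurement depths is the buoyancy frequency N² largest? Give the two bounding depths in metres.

Compute the density gradient over each adjacent pair:
  56–65 m: Δρ/Δz = 0.01/9 = 1.1 × 10⁻³ kg m⁻⁴
  65–143 m: Δρ/Δz = 3.40/78 = 0.044 kg m⁻⁴
  143–195 m: Δρ/Δz = 0.50/52 = 9.6 × 10⁻³ kg m⁻⁴
  195–199 m: Δρ/Δz = 0.13/4 = 0.033 kg m⁻⁴
The largest gradient is in the 65–143 m interval — the pycnocline.

65–143 m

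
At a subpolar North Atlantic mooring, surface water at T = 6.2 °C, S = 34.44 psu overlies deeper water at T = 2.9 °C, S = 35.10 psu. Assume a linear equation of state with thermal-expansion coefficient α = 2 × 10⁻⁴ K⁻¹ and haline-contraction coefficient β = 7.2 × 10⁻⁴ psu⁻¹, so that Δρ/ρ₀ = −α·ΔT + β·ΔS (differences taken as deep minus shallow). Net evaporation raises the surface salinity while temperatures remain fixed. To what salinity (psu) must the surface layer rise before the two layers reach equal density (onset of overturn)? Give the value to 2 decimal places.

Neutral buoyancy requires −α(T_deep − T_surf) + β(S_deep − S_surf′) = 0.
S_surf′ = S_deep − (α/β)·ΔT = 35.10 − (2 × 10⁻⁴/7.2 × 10⁻⁴)·(-3.3) = 36.0167 psu.
Increase required: 36.0167 − 34.44 = 1.5767 psu.

36.02 psu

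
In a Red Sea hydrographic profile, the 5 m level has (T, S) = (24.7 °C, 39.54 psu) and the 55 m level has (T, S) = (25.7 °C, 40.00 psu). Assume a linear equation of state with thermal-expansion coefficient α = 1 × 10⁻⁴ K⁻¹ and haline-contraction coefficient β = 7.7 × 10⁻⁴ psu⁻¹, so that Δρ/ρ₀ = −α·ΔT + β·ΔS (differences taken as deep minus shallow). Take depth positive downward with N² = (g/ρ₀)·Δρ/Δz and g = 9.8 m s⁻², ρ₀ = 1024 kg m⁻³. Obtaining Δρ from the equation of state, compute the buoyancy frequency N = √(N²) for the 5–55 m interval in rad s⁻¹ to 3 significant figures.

7.06 × 10⁻³ rad s⁻¹

ΔT = +1.0 K, ΔS = +0.46 psu (deep − shallow).
Δρ/ρ₀ = −αΔT + βΔS = -1.00 × 10⁻⁴ + 3.542 × 10⁻⁴ = 2.542 × 10⁻⁴, so Δρ ≈ 0.2603 kg m⁻³.
N² = (g/ρ₀)·Δρ/Δz = g·(Δρ/ρ₀)/Δz = 9.8 × 2.542 × 10⁻⁴ / 50 = 4.9823 × 10⁻⁵ s⁻².
N = √(4.9823 × 10⁻⁵) = 7.0585 × 10⁻³ rad s⁻¹ ≈ 7.06 × 10⁻³ rad s⁻¹.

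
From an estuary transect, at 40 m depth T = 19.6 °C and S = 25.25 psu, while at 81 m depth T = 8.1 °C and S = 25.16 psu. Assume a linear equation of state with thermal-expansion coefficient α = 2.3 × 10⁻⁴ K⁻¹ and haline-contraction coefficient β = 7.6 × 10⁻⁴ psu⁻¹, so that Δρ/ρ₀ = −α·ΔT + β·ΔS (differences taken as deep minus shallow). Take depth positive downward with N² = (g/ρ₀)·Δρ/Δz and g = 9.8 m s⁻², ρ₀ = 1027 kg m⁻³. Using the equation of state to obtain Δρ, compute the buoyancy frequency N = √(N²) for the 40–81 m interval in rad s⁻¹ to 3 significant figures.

0.0248 rad s⁻¹

ΔT = -11.5 K, ΔS = -0.09 psu (deep − shallow).
Δρ/ρ₀ = −αΔT + βΔS = 2.645 × 10⁻³ − 6.84 × 10⁻⁵ = 2.5766 × 10⁻³, so Δρ ≈ 2.646 kg m⁻³.
N² = (g/ρ₀)·Δρ/Δz = g·(Δρ/ρ₀)/Δz = 9.8 × 2.5766 × 10⁻³ / 41 = 6.1587 × 10⁻⁴ s⁻².
N = √(6.1587 × 10⁻⁴) = 0.024817 rad s⁻¹ ≈ 0.0248 rad s⁻¹.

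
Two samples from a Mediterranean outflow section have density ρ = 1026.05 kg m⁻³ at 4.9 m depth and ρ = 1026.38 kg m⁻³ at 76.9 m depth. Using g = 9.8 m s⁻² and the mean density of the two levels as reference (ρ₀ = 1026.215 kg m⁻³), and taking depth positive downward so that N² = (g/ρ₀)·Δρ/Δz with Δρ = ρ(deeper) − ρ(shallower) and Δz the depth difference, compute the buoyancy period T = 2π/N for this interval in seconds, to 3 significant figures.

Δρ = 1026.38 − 1026.05 = 0.33 kg m⁻³ over Δz = 76.9 − 4.9 = 72 m.
N² = (9.8/1026.215) × (0.33/72) = 4.3769 × 10⁻⁵ s⁻².
N = √(4.3769 × 10⁻⁵) = 6.6158 × 10⁻³ rad s⁻¹, so T = 2π/N = 949.72 s ≈ 950 s.
A positive N² confirms static stability across the interval.

950 s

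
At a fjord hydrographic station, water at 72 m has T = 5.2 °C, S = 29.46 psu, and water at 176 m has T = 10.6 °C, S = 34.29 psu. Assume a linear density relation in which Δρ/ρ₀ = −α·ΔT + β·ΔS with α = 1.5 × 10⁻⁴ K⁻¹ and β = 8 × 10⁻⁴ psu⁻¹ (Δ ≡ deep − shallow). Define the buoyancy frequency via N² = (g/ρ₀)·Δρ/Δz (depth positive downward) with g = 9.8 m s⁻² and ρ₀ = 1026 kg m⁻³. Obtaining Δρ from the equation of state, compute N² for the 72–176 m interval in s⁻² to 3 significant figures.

2.88 × 10⁻⁴ s⁻²

ΔT = +5.4 K, ΔS = +4.83 psu (deep − shallow).
Δρ/ρ₀ = −αΔT + βΔS = -8.10 × 10⁻⁴ + 3.864 × 10⁻³ = 3.054 × 10⁻³, so Δρ ≈ 3.133 kg m⁻³.
N² = (g/ρ₀)·Δρ/Δz = g·(Δρ/ρ₀)/Δz = 9.8 × 3.054 × 10⁻³ / 104 = 2.8778 × 10⁻⁴ s⁻² ≈ 2.88 × 10⁻⁴ s⁻².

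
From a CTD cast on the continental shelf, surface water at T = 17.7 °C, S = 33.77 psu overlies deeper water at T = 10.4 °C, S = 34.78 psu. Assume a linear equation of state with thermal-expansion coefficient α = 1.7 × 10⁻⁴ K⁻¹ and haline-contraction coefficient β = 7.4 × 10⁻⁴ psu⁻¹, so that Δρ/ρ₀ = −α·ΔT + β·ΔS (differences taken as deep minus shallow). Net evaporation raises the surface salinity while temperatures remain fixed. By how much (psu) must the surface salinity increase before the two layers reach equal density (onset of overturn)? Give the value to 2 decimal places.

2.69 psu

Neutral buoyancy requires −α(T_deep − T_surf) + β(S_deep − S_surf′) = 0.
S_surf′ = S_deep − (α/β)·ΔT = 34.78 − (1.7 × 10⁻⁴/7.4 × 10⁻⁴)·(-7.3) = 36.4570 psu.
Increase required: 36.4570 − 33.77 = 2.6870 psu.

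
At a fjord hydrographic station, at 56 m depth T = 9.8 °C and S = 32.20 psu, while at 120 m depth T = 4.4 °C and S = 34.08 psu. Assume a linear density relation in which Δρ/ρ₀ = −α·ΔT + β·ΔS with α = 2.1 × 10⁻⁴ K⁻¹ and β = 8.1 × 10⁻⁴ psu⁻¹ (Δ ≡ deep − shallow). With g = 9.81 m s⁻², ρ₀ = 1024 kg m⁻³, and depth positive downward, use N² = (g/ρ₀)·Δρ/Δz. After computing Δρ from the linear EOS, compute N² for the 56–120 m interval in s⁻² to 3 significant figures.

ΔT = -5.4 K, ΔS = +1.88 psu (deep − shallow).
Δρ/ρ₀ = −αΔT + βΔS = 1.134 × 10⁻³ + 1.5228 × 10⁻³ = 2.6568 × 10⁻³, so Δρ ≈ 2.721 kg m⁻³.
N² = (g/ρ₀)·Δρ/Δz = g·(Δρ/ρ₀)/Δz = 9.81 × 2.6568 × 10⁻³ / 64 = 4.0724 × 10⁻⁴ s⁻² ≈ 4.07 × 10⁻⁴ s⁻².

4.07 × 10⁻⁴ s⁻²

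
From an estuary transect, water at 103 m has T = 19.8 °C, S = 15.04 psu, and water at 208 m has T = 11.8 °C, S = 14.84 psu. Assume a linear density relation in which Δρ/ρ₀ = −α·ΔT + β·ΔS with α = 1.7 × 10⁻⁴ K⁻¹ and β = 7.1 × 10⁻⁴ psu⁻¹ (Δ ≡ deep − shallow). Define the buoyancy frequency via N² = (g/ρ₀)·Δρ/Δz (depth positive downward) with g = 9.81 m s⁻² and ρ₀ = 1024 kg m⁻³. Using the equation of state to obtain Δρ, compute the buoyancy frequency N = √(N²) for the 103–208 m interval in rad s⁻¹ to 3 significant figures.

ΔT = -8.0 K, ΔS = -0.20 psu (deep − shallow).
Δρ/ρ₀ = −αΔT + βΔS = 1.36 × 10⁻³ − 1.42 × 10⁻⁴ = 1.218 × 10⁻³, so Δρ ≈ 1.247 kg m⁻³.
N² = (g/ρ₀)·Δρ/Δz = g·(Δρ/ρ₀)/Δz = 9.81 × 1.218 × 10⁻³ / 105 = 1.1380 × 10⁻⁴ s⁻².
N = √(1.1380 × 10⁻⁴) = 0.010668 rad s⁻¹ ≈ 0.0107 rad s⁻¹.

0.0107 rad s⁻¹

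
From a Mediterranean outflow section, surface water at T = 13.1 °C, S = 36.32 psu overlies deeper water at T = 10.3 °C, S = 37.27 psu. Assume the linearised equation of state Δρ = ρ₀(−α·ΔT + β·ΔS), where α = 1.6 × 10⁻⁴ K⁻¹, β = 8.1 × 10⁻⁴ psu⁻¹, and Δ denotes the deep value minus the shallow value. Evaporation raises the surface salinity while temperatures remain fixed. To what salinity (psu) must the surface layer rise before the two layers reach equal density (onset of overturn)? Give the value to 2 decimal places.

37.82 psu

Neutral buoyancy requires −α(T_deep − T_surf) + β(S_deep − S_surf′) = 0.
S_surf′ = S_deep − (α/β)·ΔT = 37.27 − (1.6 × 10⁻⁴/8.1 × 10⁻⁴)·(-2.8) = 37.8231 psu.
Increase required: 37.8231 − 36.32 = 1.5031 psu.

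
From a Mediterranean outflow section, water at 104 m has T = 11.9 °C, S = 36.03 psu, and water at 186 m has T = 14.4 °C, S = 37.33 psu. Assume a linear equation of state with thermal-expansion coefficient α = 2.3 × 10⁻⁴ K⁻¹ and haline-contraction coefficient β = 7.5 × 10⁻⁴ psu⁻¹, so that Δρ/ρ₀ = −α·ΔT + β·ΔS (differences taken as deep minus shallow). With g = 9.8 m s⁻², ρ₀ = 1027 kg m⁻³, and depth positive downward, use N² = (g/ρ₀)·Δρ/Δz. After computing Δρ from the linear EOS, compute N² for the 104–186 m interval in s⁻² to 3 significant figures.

4.78 × 10⁻⁵ s⁻²

ΔT = +2.5 K, ΔS = +1.30 psu (deep − shallow).
Δρ/ρ₀ = −αΔT + βΔS = -5.75 × 10⁻⁴ + 9.75 × 10⁻⁴ = 4.00 × 10⁻⁴, so Δρ ≈ 0.4108 kg m⁻³.
N² = (g/ρ₀)·Δρ/Δz = g·(Δρ/ρ₀)/Δz = 9.8 × 4.00 × 10⁻⁴ / 82 = 4.7805 × 10⁻⁵ s⁻² ≈ 4.78 × 10⁻⁵ s⁻².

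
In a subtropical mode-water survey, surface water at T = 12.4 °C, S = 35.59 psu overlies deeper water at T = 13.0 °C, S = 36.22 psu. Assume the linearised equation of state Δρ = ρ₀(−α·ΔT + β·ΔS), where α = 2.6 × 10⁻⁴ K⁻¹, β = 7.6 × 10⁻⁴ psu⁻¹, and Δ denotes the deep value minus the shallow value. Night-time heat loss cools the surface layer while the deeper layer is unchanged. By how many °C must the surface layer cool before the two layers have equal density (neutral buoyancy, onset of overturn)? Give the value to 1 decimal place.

1.2 °C

Neutral buoyancy requires Δρ = 0, i.e. −α(T_deep − T_surf′) + β(S_deep − S_surf) = 0.
T_surf′ = T_deep − (β/α)·ΔS = 13.0 − (7.6 × 10⁻⁴/2.6 × 10⁻⁴)·(+0.63) = 11.158 °C.
Cooling required: 12.4 − (11.158) = 1.242 °C.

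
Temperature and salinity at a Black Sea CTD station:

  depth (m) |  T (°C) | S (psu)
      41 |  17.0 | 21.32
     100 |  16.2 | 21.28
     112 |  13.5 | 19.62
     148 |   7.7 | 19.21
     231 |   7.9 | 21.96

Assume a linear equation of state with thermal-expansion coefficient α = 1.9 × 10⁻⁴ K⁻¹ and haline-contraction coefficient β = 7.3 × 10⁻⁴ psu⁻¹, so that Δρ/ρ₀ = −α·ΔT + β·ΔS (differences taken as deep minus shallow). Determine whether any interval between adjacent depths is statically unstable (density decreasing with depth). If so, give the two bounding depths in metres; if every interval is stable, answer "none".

100–112 m

Evaluate Δρ/ρ₀ = −αΔT + βΔS across each adjacent pair:
  41–100 m: −αΔT+βΔS = −(1.9 × 10⁻⁴)(-0.8)+(7.3 × 10⁻⁴)(-0.04) = 1.2 × 10⁻⁴ → stable
  100–112 m: −αΔT+βΔS = −(1.9 × 10⁻⁴)(-2.7)+(7.3 × 10⁻⁴)(-1.66) = -7.0 × 10⁻⁴ → UNSTABLE
  112–148 m: −αΔT+βΔS = −(1.9 × 10⁻⁴)(-5.8)+(7.3 × 10⁻⁴)(-0.41) = 8.0 × 10⁻⁴ → stable
  148–231 m: −αΔT+βΔS = −(1.9 × 10⁻⁴)(+0.2)+(7.3 × 10⁻⁴)(+2.75) = 2.0 × 10⁻³ → stable
The 100–112 m interval has Δρ < 0: lighter water underlies denser water.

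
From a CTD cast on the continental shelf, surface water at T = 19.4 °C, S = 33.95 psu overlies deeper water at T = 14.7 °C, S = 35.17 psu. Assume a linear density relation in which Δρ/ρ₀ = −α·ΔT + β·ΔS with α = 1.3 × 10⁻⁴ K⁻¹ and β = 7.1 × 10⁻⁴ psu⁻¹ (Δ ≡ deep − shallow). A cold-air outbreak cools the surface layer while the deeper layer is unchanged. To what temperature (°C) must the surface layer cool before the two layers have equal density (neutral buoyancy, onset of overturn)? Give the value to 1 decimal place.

8.0 °C

Neutral buoyancy requires Δρ = 0, i.e. −α(T_deep − T_surf′) + β(S_deep − S_surf) = 0.
T_surf′ = T_deep − (β/α)·ΔS = 14.7 − (7.1 × 10⁻⁴/1.3 × 10⁻⁴)·(+1.22) = 8.037 °C.
Cooling required: 19.4 − (8.037) = 11.363 °C.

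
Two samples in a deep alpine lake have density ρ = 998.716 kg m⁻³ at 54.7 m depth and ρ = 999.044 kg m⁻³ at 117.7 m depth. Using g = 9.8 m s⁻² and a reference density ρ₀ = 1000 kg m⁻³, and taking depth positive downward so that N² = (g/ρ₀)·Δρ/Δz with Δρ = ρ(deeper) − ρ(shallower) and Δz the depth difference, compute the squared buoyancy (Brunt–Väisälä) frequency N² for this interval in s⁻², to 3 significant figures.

5.10 × 10⁻⁵ s⁻²

Δρ = 999.044 − 998.716 = 0.328 kg m⁻³ over Δz = 117.7 − 54.7 = 63 m.
N² = (9.8/1000) × (0.328/63) = 5.1022 × 10⁻⁵ s⁻² ≈ 5.10 × 10⁻⁵ s⁻².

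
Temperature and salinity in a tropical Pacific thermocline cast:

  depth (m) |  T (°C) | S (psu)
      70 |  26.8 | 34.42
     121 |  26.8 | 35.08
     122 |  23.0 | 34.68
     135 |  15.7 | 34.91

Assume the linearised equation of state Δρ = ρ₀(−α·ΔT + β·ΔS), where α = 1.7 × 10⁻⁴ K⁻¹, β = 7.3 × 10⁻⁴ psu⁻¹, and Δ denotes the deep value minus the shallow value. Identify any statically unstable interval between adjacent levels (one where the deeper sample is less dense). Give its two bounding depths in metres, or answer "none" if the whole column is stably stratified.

Evaluate Δρ/ρ₀ = −αΔT + βΔS across each adjacent pair:
  70–121 m: −αΔT+βΔS = −(1.7 × 10⁻⁴)(+0.0)+(7.3 × 10⁻⁴)(+0.66) = 4.8 × 10⁻⁴ → stable
  121–122 m: −αΔT+βΔS = −(1.7 × 10⁻⁴)(-3.8)+(7.3 × 10⁻⁴)(-0.40) = 3.5 × 10⁻⁴ → stable
  122–135 m: −αΔT+βΔS = −(1.7 × 10⁻⁴)(-7.3)+(7.3 × 10⁻⁴)(+0.23) = 1.4 × 10⁻³ → stable
Every interval has Δρ > 0: the column is stably stratified throughout.

none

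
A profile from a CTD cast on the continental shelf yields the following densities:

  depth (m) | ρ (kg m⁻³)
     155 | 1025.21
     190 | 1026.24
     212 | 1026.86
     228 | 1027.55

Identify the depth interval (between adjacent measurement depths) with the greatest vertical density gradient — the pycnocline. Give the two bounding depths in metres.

212–228 m

Compute the density gradient over each adjacent pair:
  155–190 m: Δρ/Δz = 1.03/35 = 0.029 kg m⁻⁴
  190–212 m: Δρ/Δz = 0.62/22 = 0.028 kg m⁻⁴
  212–228 m: Δρ/Δz = 0.69/16 = 0.043 kg m⁻⁴
The largest gradient is in the 212–228 m interval — the pycnocline.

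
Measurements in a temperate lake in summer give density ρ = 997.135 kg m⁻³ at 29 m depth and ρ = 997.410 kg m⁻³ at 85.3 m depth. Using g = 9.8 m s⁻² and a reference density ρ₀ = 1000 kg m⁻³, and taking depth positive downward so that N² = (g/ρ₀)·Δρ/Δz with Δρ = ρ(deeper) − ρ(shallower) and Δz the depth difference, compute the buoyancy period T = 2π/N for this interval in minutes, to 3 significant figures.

15.1 min

Δρ = 997.410 − 997.135 = 0.275 kg m⁻³ over Δz = 85.3 − 29 = 56.3 m.
N² = (9.8/1000) × (0.275/56.3) = 4.7869 × 10⁻⁵ s⁻².
N = √(4.7869 × 10⁻⁵) = 6.9187 × 10⁻³ rad s⁻¹, so T = 2π/N = 908.15 s = 15.136 min ≈ 15.1 min.
Since Δρ > 0 the layer is stably stratified.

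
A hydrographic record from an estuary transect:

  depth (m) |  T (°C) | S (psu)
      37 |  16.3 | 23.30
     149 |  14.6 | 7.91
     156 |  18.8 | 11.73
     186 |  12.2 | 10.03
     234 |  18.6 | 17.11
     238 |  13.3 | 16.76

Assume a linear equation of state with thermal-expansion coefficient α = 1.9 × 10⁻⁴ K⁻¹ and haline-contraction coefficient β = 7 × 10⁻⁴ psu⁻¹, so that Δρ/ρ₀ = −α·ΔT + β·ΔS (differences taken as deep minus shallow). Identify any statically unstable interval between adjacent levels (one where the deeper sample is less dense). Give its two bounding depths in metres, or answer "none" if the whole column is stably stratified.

37–149 m

Evaluate Δρ/ρ₀ = −αΔT + βΔS across each adjacent pair:
  37–149 m: −αΔT+βΔS = −(1.9 × 10⁻⁴)(-1.7)+(7 × 10⁻⁴)(-15.39) = -0.010 → UNSTABLE
  149–156 m: −αΔT+βΔS = −(1.9 × 10⁻⁴)(+4.2)+(7 × 10⁻⁴)(+3.82) = 1.9 × 10⁻³ → stable
  156–186 m: −αΔT+βΔS = −(1.9 × 10⁻⁴)(-6.6)+(7 × 10⁻⁴)(-1.70) = 6.4 × 10⁻⁵ → stable
  186–234 m: −αΔT+βΔS = −(1.9 × 10⁻⁴)(+6.4)+(7 × 10⁻⁴)(+7.08) = 3.7 × 10⁻³ → stable
  234–238 m: −αΔT+βΔS = −(1.9 × 10⁻⁴)(-5.3)+(7 × 10⁻⁴)(-0.35) = 7.6 × 10⁻⁴ → stable
The 37–149 m interval has Δρ < 0: lighter water underlies denser water.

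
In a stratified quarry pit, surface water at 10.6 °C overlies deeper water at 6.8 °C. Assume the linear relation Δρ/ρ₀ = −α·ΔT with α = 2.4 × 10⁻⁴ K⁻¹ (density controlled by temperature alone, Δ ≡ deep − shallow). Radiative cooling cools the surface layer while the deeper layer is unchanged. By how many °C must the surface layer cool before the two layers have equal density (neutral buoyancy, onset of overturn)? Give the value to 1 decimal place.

With temperature the only control, equal density requires T_surf′ = T_deep.
T_surf′ = 6.8 °C.
Cooling required: 10.6 − 6.8 = 3.8 °C.

3.8 °C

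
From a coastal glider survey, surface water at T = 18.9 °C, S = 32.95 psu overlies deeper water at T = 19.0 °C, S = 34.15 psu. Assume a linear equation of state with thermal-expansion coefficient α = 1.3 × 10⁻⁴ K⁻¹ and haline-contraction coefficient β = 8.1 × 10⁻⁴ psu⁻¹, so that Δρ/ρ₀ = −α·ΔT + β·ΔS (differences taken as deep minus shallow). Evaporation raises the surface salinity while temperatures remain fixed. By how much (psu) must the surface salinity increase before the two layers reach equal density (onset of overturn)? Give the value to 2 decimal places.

1.18 psu

Neutral buoyancy requires −α(T_deep − T_surf) + β(S_deep − S_surf′) = 0.
S_surf′ = S_deep − (α/β)·ΔT = 34.15 − (1.3 × 10⁻⁴/8.1 × 10⁻⁴)·(+0.1) = 34.1340 psu.
Increase required: 34.1340 − 32.95 = 1.1840 psu.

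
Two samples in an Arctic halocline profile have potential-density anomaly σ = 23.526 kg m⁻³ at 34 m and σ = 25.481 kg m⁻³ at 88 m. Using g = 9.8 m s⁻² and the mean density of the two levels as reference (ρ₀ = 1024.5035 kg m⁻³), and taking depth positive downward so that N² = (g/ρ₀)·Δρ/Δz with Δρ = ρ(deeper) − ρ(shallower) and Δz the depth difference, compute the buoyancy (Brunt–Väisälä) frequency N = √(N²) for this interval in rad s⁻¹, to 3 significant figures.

0.0186 rad s⁻¹

Δρ = 1025.481 − 1023.526 = 1.955 kg m⁻³ over Δz = 88 − 34 = 54 m.
N² = (9.8/1024.5035) × (1.955/54) = 3.4631 × 10⁻⁴ s⁻².
N = √(3.4631 × 10⁻⁴) = 0.018609 rad s⁻¹ ≈ 0.0186 rad s⁻¹.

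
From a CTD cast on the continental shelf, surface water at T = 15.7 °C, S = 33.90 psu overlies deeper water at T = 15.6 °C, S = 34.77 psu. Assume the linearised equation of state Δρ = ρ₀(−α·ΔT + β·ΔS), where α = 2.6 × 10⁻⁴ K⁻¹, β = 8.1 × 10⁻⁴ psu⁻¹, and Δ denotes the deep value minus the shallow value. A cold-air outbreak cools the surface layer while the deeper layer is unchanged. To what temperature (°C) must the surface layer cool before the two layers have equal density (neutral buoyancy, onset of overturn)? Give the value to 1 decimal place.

Neutral buoyancy requires Δρ = 0, i.e. −α(T_deep − T_surf′) + β(S_deep − S_surf) = 0.
T_surf′ = T_deep − (β/α)·ΔS = 15.6 − (8.1 × 10⁻⁴/2.6 × 10⁻⁴)·(+0.87) = 12.890 °C.
Cooling required: 15.7 − (12.890) = 2.810 °C.

12.9 °C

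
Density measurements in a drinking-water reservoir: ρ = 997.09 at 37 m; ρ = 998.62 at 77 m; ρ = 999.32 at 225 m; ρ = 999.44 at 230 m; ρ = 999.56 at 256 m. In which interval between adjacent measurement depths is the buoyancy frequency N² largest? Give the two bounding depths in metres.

37–77 m

Compute the density gradient over each adjacent pair:
  37–77 m: Δρ/Δz = 1.53/40 = 0.038 kg m⁻⁴
  77–225 m: Δρ/Δz = 0.70/148 = 4.7 × 10⁻³ kg m⁻⁴
  225–230 m: Δρ/Δz = 0.12/5 = 0.024 kg m⁻⁴
  230–256 m: Δρ/Δz = 0.12/26 = 4.6 × 10⁻³ kg m⁻⁴
The largest gradient is in the 37–77 m interval — the pycnocline.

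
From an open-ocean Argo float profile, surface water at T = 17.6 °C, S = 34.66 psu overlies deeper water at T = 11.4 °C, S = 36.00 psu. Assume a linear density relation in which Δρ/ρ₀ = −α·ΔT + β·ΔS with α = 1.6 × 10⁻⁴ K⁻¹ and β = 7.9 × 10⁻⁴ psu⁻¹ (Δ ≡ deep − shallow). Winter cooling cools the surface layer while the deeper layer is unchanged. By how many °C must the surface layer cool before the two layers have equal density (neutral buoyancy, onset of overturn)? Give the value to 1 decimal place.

Neutral buoyancy requires Δρ = 0, i.e. −α(T_deep − T_surf′) + β(S_deep − S_surf) = 0.
T_surf′ = T_deep − (β/α)·ΔS = 11.4 − (7.9 × 10⁻⁴/1.6 × 10⁻⁴)·(+1.34) = 4.784 °C.
Cooling required: 17.6 − (4.784) = 12.816 °C.

12.8 °C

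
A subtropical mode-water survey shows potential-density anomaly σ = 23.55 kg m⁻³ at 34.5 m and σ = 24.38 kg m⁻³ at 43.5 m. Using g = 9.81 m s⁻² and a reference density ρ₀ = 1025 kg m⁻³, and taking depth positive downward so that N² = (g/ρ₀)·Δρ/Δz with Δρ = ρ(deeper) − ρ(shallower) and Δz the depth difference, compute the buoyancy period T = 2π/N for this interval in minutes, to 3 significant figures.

3.52 min

Δρ = 1024.38 − 1023.55 = 0.83 kg m⁻³ over Δz = 43.5 − 34.5 = 9 m.
N² = (9.81/1025) × (0.83/9) = 8.8263 × 10⁻⁴ s⁻².
N = √(8.8263 × 10⁻⁴) = 0.029709 rad s⁻¹, so T = 2π/N = 211.49 s = 3.5248 min ≈ 3.52 min.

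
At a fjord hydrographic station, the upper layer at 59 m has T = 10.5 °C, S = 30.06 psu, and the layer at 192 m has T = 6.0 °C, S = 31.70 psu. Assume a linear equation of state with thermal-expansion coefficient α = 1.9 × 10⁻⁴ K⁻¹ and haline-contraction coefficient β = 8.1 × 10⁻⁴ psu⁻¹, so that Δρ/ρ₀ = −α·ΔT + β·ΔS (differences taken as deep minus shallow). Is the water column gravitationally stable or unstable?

stable

ΔT = 6.0 − 10.5 = -4.5 K and ΔS = 31.70 − 30.06 = +1.64 psu (deep − shallow).
−αΔT = 8.55 × 10⁻⁴; βΔS = 1.3284 × 10⁻³; sum Δρ/ρ₀ = 2.1834 × 10⁻³.
Δρ/ρ₀ > 0, so Δρ > 0: deeper water is denser → statically stable.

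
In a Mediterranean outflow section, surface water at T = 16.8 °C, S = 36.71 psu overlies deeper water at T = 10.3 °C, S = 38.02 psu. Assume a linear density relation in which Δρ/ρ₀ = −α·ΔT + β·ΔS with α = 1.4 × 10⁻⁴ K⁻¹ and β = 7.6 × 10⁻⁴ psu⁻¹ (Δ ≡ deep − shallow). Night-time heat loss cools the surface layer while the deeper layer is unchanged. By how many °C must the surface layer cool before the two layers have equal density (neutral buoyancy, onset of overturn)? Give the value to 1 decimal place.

Neutral buoyancy requires Δρ = 0, i.e. −α(T_deep − T_surf′) + β(S_deep − S_surf) = 0.
T_surf′ = T_deep − (β/α)·ΔS = 10.3 − (7.6 × 10⁻⁴/1.4 × 10⁻⁴)·(+1.31) = 3.189 °C.
Cooling required: 16.8 − (3.189) = 13.611 °C.

13.6 °C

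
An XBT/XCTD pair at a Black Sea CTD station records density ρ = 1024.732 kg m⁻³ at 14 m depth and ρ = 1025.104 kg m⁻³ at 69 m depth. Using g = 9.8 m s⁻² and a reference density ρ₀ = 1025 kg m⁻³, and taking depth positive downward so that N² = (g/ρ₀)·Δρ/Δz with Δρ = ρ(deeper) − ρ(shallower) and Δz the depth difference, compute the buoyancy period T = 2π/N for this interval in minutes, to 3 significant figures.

Δρ = 1025.104 − 1024.732 = 0.372 kg m⁻³ over Δz = 69 − 14 = 55 m.
N² = (9.8/1025) × (0.372/55) = 6.4667 × 10⁻⁵ s⁻².
N = √(6.4667 × 10⁻⁵) = 8.0416 × 10⁻³ rad s⁻¹, so T = 2π/N = 781.34 s = 13.022 min ≈ 13.0 min.

13.0 min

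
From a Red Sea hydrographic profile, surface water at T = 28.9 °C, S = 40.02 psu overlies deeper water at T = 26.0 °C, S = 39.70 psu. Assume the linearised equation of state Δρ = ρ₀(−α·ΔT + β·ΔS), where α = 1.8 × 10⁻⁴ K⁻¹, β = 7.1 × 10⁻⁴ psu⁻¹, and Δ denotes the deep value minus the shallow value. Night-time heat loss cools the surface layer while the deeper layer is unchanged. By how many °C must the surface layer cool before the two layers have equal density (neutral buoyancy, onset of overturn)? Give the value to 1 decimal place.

Neutral buoyancy requires Δρ = 0, i.e. −α(T_deep − T_surf′) + β(S_deep − S_surf) = 0.
T_surf′ = T_deep − (β/α)·ΔS = 26.0 − (7.1 × 10⁻⁴/1.8 × 10⁻⁴)·(-0.32) = 27.262 °C.
Cooling required: 28.9 − (27.262) = 1.638 °C.

1.6 °C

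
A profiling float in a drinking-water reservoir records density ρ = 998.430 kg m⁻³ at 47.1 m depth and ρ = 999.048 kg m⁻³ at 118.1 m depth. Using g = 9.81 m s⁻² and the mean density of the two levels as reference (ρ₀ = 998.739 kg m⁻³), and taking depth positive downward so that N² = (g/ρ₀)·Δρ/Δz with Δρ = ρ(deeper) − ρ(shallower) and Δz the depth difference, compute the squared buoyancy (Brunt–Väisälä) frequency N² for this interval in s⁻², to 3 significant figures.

8.55 × 10⁻⁵ s⁻²

Δρ = 999.048 − 998.430 = 0.618 kg m⁻³ over Δz = 118.1 − 47.1 = 71 m.
N² = (9.81/998.739) × (0.618/71) = 8.5496 × 10⁻⁵ s⁻² ≈ 8.55 × 10⁻⁵ s⁻².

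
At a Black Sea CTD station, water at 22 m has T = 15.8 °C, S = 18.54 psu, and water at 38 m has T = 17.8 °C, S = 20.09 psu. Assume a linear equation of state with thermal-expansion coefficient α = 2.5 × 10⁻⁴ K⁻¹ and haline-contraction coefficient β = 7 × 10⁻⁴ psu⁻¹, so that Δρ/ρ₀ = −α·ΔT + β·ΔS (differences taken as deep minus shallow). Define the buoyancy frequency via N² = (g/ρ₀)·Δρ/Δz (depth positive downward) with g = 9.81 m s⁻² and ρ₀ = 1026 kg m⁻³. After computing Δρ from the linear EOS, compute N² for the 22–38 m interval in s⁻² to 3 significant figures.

3.59 × 10⁻⁴ s⁻²

ΔT = +2.0 K, ΔS = +1.55 psu (deep − shallow).
Δρ/ρ₀ = −αΔT + βΔS = -5.00 × 10⁻⁴ + 1.085 × 10⁻³ = 5.85 × 10⁻⁴, so Δρ ≈ 0.6002 kg m⁻³.
N² = (g/ρ₀)·Δρ/Δz = g·(Δρ/ρ₀)/Δz = 9.81 × 5.85 × 10⁻⁴ / 16 = 3.5868 × 10⁻⁴ s⁻² ≈ 3.59 × 10⁻⁴ s⁻².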